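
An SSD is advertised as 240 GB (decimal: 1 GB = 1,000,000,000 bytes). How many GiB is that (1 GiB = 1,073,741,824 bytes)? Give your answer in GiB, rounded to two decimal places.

223.52 GiB

240 GB = 240 × 10^9 bytes = 240,000,000,000 bytes
1 GiB = 1,073,741,824 bytes
240,000,000,000 / 1,073,741,824 = 223.52 GiB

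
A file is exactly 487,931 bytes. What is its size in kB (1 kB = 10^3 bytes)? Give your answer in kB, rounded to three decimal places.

487.931 kB

487,931 bytes given.
1 kB = 10^3 bytes = 1,000 bytes
487,931 / 1,000 = 487.931 kB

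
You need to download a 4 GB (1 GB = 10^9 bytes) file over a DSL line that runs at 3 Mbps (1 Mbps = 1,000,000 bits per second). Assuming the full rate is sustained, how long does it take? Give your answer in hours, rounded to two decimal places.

2.96 hours

4 GB = 4,000,000,000 bytes = 32,000,000,000 bits
3 Mbps = 3,000,000 bits/s
time = 32,000,000,000 / 3,000,000 = 10,666.6667 s
10,666.6667 s / 3600 = 2.96 hours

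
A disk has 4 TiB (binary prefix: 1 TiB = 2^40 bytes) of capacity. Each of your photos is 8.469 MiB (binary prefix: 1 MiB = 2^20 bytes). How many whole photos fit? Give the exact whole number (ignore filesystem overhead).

495,253

Capacity: 4 TiB = 4,398,046,511,104 bytes
Per item: 8.469 MiB = 8,880,390.144 bytes
⌊4,398,046,511,104 / 8,880,390.144⌋ = 495,253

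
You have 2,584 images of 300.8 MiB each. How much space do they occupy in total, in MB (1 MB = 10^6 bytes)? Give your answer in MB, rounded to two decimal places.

Total = 2,584 × 300.8 MiB = 777267.2 MiB
= 777267.2 × 1,048,576 bytes = 815,023,731,507.2 bytes
1 MB = 1,000,000 bytes
815,023,731,507.2 / 1,000,000 = 815,023.73 MB

815,023.73 MB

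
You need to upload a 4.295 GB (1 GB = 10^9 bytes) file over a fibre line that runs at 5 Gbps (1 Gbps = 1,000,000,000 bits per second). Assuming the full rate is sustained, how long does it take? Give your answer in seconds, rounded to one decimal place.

6.9 seconds

4.295 GB = 4,295,000,000 bytes = 34,360,000,000 bits
5 Gbps = 5,000,000,000 bits/s
time = 34,360,000,000 / 5,000,000,000 = 6.9 s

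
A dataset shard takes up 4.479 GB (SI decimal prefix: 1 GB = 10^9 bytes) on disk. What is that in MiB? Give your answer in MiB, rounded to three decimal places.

4.479 GB = 4.479 × 10^9 bytes = 4,479,000,000 bytes
1 MiB = 2^20 bytes = 1,048,576 bytes
4,479,000,000 / 1,048,576 = 4,271.507 MiB

4,271.507 MiB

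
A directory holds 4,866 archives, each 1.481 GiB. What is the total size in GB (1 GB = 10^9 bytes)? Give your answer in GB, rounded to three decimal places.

7,737.970 GB

Total = 4,866 × 1.481 GiB = 7206.546 GiB
= 7206.546 × 1,073,741,824 bytes = 7,737,969,846,779.904 bytes
1 GB = 1,000,000,000 bytes
7,737,969,846,779.904 / 1,000,000,000 = 7,737.970 GB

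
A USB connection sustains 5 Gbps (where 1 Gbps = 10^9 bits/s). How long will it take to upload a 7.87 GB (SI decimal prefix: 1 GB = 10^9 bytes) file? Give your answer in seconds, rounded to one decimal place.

7.87 GB = 7,870,000,000 bytes = 62,960,000,000 bits
5 Gbps = 5,000,000,000 bits/s
time = 62,960,000,000 / 5,000,000,000 = 12.6 s

12.6 seconds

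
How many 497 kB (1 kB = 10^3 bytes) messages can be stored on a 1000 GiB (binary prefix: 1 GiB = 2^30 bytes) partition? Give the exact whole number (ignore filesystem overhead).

Capacity: 1000 GiB = 1,073,741,824,000 bytes
Per item: 497 kB = 497,000 bytes
⌊1,073,741,824,000 / 497,000⌋ = 2,160,446

2,160,446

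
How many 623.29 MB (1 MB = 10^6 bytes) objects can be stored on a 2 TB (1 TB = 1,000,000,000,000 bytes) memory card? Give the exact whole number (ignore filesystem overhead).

3,208

Capacity: 2 TB = 2,000,000,000,000 bytes
Per item: 623.29 MB = 623,290,000 bytes
⌊2,000,000,000,000 / 623,290,000⌋ = 3,208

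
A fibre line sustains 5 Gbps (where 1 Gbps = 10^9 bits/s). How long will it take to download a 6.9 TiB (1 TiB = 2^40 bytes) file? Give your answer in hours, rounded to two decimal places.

6.9 TiB = 7,586,630,231,654.4 bytes = 60,693,041,853,235.2 bits
5 Gbps = 5,000,000,000 bits/s
time = 60,693,041,853,235.2 / 5,000,000,000 = 12,138.6084 s
12,138.6084 s / 3600 = 3.37 hours

3.37 hours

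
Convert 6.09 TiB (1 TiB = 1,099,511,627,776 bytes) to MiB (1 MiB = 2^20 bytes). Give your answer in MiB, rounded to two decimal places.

6.09 TiB × 1,099,511,627,776 bytes/TiB = 6,696,025,813,155.84 bytes
1 MiB = 1,048,576 bytes
6,696,025,813,155.84 / 1,048,576 = 6,385,827.84 MiB

6,385,827.84 MiB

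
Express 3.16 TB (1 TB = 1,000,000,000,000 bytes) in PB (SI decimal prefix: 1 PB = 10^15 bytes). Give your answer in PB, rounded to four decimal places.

3.16 TB × 1,000,000,000,000 bytes/TB = 3,160,000,000,000 bytes
1 PB = 10^15 bytes = 1,000,000,000,000,000 bytes
3,160,000,000,000 / 1,000,000,000,000,000 = 0.0032 PB

0.0032 PB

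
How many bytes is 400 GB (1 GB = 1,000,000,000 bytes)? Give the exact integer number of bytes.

400 × 1,000,000,000 = 400,000,000,000 bytes  (1 GB = 10^9 bytes)

400,000,000,000 bytes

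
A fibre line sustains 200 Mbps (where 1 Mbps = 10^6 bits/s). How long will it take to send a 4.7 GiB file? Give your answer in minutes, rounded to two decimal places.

3.36 minutes

4.7 GiB = 5,046,586,572.8 bytes = 40,372,692,582.4 bits
200 Mbps = 200,000,000 bits/s
time = 40,372,692,582.4 / 200,000,000 = 201.863 s
201.863 s / 60 = 3.36 minutes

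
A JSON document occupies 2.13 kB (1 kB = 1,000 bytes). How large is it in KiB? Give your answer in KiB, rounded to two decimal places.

2.13 kB = 2.13 × 10^3 bytes = 2,130 bytes
1 KiB = 2^10 bytes = 1,024 bytes
2,130 / 1,024 = 2.08 KiB

2.08 KiB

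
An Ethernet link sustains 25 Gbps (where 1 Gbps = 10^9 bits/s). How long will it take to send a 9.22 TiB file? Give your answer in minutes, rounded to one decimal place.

54.1 minutes

9.22 TiB = 10,137,497,208,094.72 bytes = 81,099,977,664,757.76 bits
25 Gbps = 25,000,000,000 bits/s
time = 81,099,977,664,757.76 / 25,000,000,000 = 3,244.00 s
3,244.00 s / 60 = 54.1 minutes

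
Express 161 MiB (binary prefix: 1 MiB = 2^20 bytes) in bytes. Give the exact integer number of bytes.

161 × 1,048,576 = 168,820,736 bytes  (1 MiB = 2^20 bytes)

168,820,736 bytes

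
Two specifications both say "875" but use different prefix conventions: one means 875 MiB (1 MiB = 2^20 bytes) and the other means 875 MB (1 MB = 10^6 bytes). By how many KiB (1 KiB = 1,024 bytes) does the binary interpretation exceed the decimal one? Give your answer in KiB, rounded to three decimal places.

875 MiB = 875 × 1,048,576 = 917,504,000 bytes
875 MB = 875 × 1,000,000 = 875,000,000 bytes
difference = 42,504,000 bytes
42,504,000 / 1,024 = 41,507.813 KiB

41,507.813 KiB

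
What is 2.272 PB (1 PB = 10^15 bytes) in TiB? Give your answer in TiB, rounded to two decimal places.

2.272 PB = 2.272 × 10^15 bytes = 2,272,000,000,000,000 bytes
1 TiB = 1,099,511,627,776 bytes
2,272,000,000,000,000 / 1,099,511,627,776 = 2,066.37 TiB

2,066.37 TiB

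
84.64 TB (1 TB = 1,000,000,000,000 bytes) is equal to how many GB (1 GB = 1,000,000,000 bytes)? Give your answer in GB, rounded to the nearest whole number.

84.64 TB = 84.64 × 10^12 bytes = 84,640,000,000,000 bytes
1 GB = 1,000,000,000 bytes
84,640,000,000,000 / 1,000,000,000 = 84,640 GB

84,640 GB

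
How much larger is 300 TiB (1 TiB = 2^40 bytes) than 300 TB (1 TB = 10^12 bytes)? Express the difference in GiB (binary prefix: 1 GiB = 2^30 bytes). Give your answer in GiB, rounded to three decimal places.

27,803.228 GiB

300 TiB = 300 × 1,099,511,627,776 = 329,853,488,332,800 bytes
300 TB = 300 × 1,000,000,000,000 = 300,000,000,000,000 bytes
difference = 29,853,488,332,800 bytes
29,853,488,332,800 / 1,073,741,824 = 27,803.228 GiB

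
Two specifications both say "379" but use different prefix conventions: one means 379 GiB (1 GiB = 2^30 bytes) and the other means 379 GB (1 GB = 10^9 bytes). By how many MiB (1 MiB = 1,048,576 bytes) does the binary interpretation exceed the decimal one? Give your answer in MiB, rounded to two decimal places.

379 GiB = 379 × 1,073,741,824 = 406,948,151,296 bytes
379 GB = 379 × 1,000,000,000 = 379,000,000,000 bytes
difference = 27,948,151,296 bytes
27,948,151,296 / 1,048,576 = 26,653.43 MiB

26,653.43 MiB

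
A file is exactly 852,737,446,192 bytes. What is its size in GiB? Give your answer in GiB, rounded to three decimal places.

794.174 GiB

852,737,446,192 bytes given.
1 GiB = 2^30 bytes = 1,073,741,824 bytes
852,737,446,192 / 1,073,741,824 = 794.174 GiB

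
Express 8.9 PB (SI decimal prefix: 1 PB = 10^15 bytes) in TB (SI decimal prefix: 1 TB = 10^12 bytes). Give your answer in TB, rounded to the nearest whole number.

8,900 TB

8.9 PB = 8.9 × 10^15 bytes = 8,900,000,000,000,000 bytes
1 TB = 10^12 bytes = 1,000,000,000,000 bytes
8,900,000,000,000,000 / 1,000,000,000,000 = 8,900 TB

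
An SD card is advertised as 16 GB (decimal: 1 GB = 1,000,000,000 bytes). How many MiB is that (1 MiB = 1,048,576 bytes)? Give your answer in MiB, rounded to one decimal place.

15,258.8 MiB

16 GB = 16 × 10^9 bytes = 16,000,000,000 bytes
1 MiB = 2^20 bytes = 1,048,576 bytes
16,000,000,000 / 1,048,576 = 15,258.8 MiB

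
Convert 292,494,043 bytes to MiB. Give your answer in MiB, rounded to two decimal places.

292,494,043 bytes given.
1 MiB = 2^20 bytes = 1,048,576 bytes
292,494,043 / 1,048,576 = 278.94 MiB

278.94 MiB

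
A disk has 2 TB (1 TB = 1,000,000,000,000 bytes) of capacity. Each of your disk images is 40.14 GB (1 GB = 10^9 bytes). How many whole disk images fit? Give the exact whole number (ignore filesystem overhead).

Capacity: 2 TB = 2,000,000,000,000 bytes
Per item: 40.14 GB = 40,140,000,000 bytes
⌊2,000,000,000,000 / 40,140,000,000⌋ = 49

49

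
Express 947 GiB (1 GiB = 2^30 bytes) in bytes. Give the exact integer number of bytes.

947 × 1,073,741,824 = 1,016,833,507,328 bytes  (1 GiB = 2^30 bytes)

1,016,833,507,328 bytes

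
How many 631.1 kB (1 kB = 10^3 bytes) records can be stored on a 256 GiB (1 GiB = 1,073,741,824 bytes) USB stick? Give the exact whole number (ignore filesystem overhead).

435,553

Capacity: 256 GiB = 274,877,906,944 bytes
Per item: 631.1 kB = 631,100 bytes
⌊274,877,906,944 / 631,100⌋ = 435,553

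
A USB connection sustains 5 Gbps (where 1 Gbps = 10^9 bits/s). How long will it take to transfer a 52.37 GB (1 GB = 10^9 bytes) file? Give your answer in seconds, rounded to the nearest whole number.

52.37 GB = 52,370,000,000 bytes = 418,960,000,000 bits
5 Gbps = 5,000,000,000 bits/s
time = 418,960,000,000 / 5,000,000,000 = 84 s

84 seconds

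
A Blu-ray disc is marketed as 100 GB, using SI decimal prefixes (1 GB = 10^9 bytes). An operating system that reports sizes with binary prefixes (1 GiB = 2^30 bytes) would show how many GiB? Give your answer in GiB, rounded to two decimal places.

93.13 GiB

100 GB = 100 × 10^9 bytes = 100,000,000,000 bytes
1 GiB = 1,073,741,824 bytes
100,000,000,000 / 1,073,741,824 = 93.13 GiB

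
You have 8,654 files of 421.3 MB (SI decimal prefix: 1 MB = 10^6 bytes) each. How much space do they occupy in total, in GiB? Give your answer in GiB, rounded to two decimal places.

Total = 8,654 × 421.3 MB = 3645930.2 MB
= 3645930.2 × 1,000,000 bytes = 3,645,930,200,000 bytes
1 GiB = 1,073,741,824 bytes
3,645,930,200,000 / 1,073,741,824 = 3,395.54 GiB

3,395.54 GiB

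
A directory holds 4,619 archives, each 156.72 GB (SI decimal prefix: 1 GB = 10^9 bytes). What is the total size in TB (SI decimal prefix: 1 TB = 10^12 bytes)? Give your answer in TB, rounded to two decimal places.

723.89 TB

Total = 4,619 × 156.72 GB = 723889.68 GB
= 723889.68 × 1,000,000,000 bytes = 723,889,680,000,000 bytes
1 TB = 1,000,000,000,000 bytes
723,889,680,000,000 / 1,000,000,000,000 = 723.89 TB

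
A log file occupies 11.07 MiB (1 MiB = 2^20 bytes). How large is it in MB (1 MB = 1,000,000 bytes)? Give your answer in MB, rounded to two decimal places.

11.61 MB

11.07 MiB × 1,048,576 bytes/MiB = 11,607,736.32 bytes
1 MB = 10^6 bytes = 1,000,000 bytes
11,607,736.32 / 1,000,000 = 11.61 MB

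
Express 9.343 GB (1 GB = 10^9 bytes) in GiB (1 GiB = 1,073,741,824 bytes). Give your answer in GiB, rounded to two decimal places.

8.70 GiB

9.343 GB = 9.343 × 10^9 bytes = 9,343,000,000 bytes
1 GiB = 2^30 bytes = 1,073,741,824 bytes
9,343,000,000 / 1,073,741,824 = 8.70 GiB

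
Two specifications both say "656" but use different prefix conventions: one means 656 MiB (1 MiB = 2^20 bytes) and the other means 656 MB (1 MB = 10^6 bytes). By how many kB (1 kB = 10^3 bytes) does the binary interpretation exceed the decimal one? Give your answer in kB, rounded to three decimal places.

31,865.856 kB

656 MiB = 656 × 1,048,576 = 687,865,856 bytes
656 MB = 656 × 1,000,000 = 656,000,000 bytes
difference = 31,865,856 bytes
31,865,856 / 1,000 = 31,865.856 kB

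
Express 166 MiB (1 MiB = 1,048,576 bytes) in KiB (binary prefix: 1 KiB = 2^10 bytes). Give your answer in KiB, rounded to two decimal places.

166 MiB = 166 × 2^20 bytes = 174,063,616 bytes
1 KiB = 1,024 bytes
174,063,616 / 1,024 = 169,984.00 KiB

169,984.00 KiB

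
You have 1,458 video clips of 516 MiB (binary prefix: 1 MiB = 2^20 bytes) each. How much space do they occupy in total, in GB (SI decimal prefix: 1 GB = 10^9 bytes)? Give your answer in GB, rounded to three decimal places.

Total = 1,458 × 516 MiB = 752,328 MiB
= 752,328 × 1,048,576 bytes = 788,873,084,928 bytes
1 GB = 1,000,000,000 bytes
788,873,084,928 / 1,000,000,000 = 788.873 GB

788.873 GB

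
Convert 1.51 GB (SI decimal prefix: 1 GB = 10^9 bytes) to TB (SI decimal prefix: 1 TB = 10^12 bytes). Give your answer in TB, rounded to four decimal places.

1.51 GB = 1.51 × 10^9 bytes = 1,510,000,000 bytes
1 TB = 1,000,000,000,000 bytes
1,510,000,000 / 1,000,000,000,000 = 0.0015 TB

0.0015 TB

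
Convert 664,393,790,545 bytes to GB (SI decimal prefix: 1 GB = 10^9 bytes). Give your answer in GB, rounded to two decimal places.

664.39 GB

664,393,790,545 bytes given.
1 GB = 10^9 bytes = 1,000,000,000 bytes
664,393,790,545 / 1,000,000,000 = 664.39 GB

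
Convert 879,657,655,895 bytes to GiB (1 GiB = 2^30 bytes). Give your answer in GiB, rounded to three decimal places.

879,657,655,895 bytes given.
1 GiB = 1,073,741,824 bytes
879,657,655,895 / 1,073,741,824 = 819.245 GiB

819.245 GiB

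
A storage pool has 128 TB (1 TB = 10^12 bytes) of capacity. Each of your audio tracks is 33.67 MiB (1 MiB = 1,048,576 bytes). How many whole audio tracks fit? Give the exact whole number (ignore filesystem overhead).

Capacity: 128 TB = 128,000,000,000,000 bytes
Per item: 33.67 MiB = 35,305,553.92 bytes
⌊128,000,000,000,000 / 35,305,553.92⌋ = 3,625,491

3,625,491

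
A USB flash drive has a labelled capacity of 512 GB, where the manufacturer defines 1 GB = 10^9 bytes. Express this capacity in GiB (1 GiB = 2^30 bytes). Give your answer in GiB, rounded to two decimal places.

476.84 GiB

512 GB = 512 × 10^9 bytes = 512,000,000,000 bytes
1 GiB = 2^30 bytes = 1,073,741,824 bytes
512,000,000,000 / 1,073,741,824 = 476.84 GiB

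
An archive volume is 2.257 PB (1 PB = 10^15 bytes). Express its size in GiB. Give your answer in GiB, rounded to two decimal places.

2,101,995.05 GiB

2.257 PB = 2.257 × 10^15 bytes = 2,257,000,000,000,000 bytes
1 GiB = 2^30 bytes = 1,073,741,824 bytes
2,257,000,000,000,000 / 1,073,741,824 = 2,101,995.05 GiB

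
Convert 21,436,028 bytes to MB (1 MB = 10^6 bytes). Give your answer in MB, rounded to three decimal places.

21,436,028 bytes given.
1 MB = 1,000,000 bytes
21,436,028 / 1,000,000 = 21.436 MB

21.436 MB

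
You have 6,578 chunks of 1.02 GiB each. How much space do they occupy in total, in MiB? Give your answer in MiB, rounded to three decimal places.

6,870,589.440 MiB

Total = 6,578 × 1.02 GiB = 6709.56 GiB
= 6709.56 × 1,073,741,824 bytes = 7,204,335,192,637.44 bytes
1 MiB = 1,048,576 bytes
7,204,335,192,637.44 / 1,048,576 = 6,870,589.440 MiB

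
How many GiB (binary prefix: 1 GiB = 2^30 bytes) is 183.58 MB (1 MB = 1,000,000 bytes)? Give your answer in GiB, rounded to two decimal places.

183.58 MB = 183.58 × 10^6 bytes = 183,580,000 bytes
1 GiB = 1,073,741,824 bytes
183,580,000 / 1,073,741,824 = 0.17 GiB

0.17 GiB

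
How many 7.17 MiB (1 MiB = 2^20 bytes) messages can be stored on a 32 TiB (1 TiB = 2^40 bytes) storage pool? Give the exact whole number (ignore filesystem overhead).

Capacity: 32 TiB = 35,184,372,088,832 bytes
Per item: 7.17 MiB = 7,518,289.92 bytes
⌊35,184,372,088,832 / 7,518,289.92⌋ = 4,679,837

4,679,837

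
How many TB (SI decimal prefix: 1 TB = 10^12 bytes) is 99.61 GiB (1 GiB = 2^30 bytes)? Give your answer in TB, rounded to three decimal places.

99.61 GiB × 1,073,741,824 bytes/GiB = 106,955,423,088.64 bytes
1 TB = 1,000,000,000,000 bytes
106,955,423,088.64 / 1,000,000,000,000 = 0.107 TB

0.107 TB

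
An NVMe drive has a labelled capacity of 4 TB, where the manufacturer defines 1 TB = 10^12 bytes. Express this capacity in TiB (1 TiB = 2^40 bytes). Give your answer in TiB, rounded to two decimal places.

3.64 TiB

4 TB = 4 × 10^12 bytes = 4,000,000,000,000 bytes
1 TiB = 2^40 bytes = 1,099,511,627,776 bytes
4,000,000,000,000 / 1,099,511,627,776 = 3.64 TiB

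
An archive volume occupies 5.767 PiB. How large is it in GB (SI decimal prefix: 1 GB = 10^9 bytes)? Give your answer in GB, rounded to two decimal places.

5.767 PiB × 1,125,899,906,842,624 bytes/PiB = 6,493,064,762,761,412.608 bytes
1 GB = 10^9 bytes = 1,000,000,000 bytes
6,493,064,762,761,412.608 / 1,000,000,000 = 6,493,064.76 GB

6,493,064.76 GB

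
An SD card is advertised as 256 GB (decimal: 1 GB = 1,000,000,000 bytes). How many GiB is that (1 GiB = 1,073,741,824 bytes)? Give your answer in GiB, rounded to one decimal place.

256 GB = 256 × 10^9 bytes = 256,000,000,000 bytes
1 GiB = 1,073,741,824 bytes
256,000,000,000 / 1,073,741,824 = 238.4 GiB

238.4 GiB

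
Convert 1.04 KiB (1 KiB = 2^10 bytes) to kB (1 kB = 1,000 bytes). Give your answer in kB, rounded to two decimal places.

1.04 KiB = 1.04 × 2^10 bytes = 1,064.96 bytes
1 kB = 10^3 bytes = 1,000 bytes
1,064.96 / 1,000 = 1.06 kB

1.06 kB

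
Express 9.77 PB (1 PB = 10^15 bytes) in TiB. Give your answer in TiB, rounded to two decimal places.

9.77 PB = 9.77 × 10^15 bytes = 9,770,000,000,000,000 bytes
1 TiB = 2^40 bytes = 1,099,511,627,776 bytes
9,770,000,000,000,000 / 1,099,511,627,776 = 8,885.76 TiB

8,885.76 TiB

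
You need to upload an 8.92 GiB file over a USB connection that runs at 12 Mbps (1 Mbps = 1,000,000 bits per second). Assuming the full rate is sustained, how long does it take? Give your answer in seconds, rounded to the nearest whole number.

6,385 seconds

8.92 GiB = 9,577,777,070.08 bytes = 76,622,216,560.64 bits
12 Mbps = 12,000,000 bits/s
time = 76,622,216,560.64 / 12,000,000 = 6,385 s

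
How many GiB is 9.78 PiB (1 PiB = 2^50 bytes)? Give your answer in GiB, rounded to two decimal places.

10,255,073.28 GiB

9.78 PiB = 9.78 × 2^50 bytes = 11,011,301,088,920,862.72 bytes
1 GiB = 2^30 bytes = 1,073,741,824 bytes
11,011,301,088,920,862.72 / 1,073,741,824 = 10,255,073.28 GiB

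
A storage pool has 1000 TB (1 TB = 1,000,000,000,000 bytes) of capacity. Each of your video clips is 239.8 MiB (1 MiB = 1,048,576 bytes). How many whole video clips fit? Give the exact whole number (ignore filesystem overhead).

Capacity: 1000 TB = 1,000,000,000,000,000 bytes
Per item: 239.8 MiB = 251,448,524.8 bytes
⌊1,000,000,000,000,000 / 251,448,524.8⌋ = 3,976,957

3,976,957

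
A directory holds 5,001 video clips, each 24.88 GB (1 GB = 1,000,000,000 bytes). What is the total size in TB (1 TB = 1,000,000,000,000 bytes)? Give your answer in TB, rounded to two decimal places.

124.42 TB

Total = 5,001 × 24.88 GB = 124424.88 GB
= 124424.88 × 1,000,000,000 bytes = 124,424,880,000,000 bytes
1 TB = 1,000,000,000,000 bytes
124,424,880,000,000 / 1,000,000,000,000 = 124.42 TB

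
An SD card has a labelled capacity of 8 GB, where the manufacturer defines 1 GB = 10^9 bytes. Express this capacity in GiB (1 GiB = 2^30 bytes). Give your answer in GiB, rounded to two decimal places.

7.45 GiB

8 GB × 1,000,000,000 bytes/GB = 8,000,000,000 bytes
1 GiB = 2^30 bytes = 1,073,741,824 bytes
8,000,000,000 / 1,073,741,824 = 7.45 GiB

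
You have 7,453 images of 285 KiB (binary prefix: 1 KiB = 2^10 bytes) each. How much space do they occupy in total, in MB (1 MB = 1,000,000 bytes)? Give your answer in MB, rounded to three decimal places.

2,175.084 MB

Total = 7,453 × 285 KiB = 2,124,105 KiB
= 2,124,105 × 1,024 bytes = 2,175,083,520 bytes
1 MB = 1,000,000 bytes
2,175,083,520 / 1,000,000 = 2,175.084 MB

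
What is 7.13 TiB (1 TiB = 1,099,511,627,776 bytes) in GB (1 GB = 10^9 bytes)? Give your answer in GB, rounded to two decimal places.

7.13 TiB = 7.13 × 2^40 bytes = 7,839,517,906,042.88 bytes
1 GB = 1,000,000,000 bytes
7,839,517,906,042.88 / 1,000,000,000 = 7,839.52 GB

7,839.52 GB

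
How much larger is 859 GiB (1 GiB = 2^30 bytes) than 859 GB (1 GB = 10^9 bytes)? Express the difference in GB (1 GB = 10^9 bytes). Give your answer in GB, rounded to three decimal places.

859 GiB = 859 × 1,073,741,824 = 922,344,226,816 bytes
859 GB = 859 × 1,000,000,000 = 859,000,000,000 bytes
difference = 63,344,226,816 bytes
63,344,226,816 / 1,000,000,000 = 63.344 GB

63.344 GB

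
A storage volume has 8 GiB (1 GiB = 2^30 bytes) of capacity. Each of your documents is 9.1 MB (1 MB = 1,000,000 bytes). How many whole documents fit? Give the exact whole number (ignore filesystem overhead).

Capacity: 8 GiB = 8,589,934,592 bytes
Per item: 9.1 MB = 9,100,000 bytes
⌊8,589,934,592 / 9,100,000⌋ = 943

943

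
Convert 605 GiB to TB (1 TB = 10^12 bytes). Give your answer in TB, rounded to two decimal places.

605 GiB = 605 × 2^30 bytes = 649,613,803,520 bytes
1 TB = 10^12 bytes = 1,000,000,000,000 bytes
649,613,803,520 / 1,000,000,000,000 = 0.65 TB

0.65 TB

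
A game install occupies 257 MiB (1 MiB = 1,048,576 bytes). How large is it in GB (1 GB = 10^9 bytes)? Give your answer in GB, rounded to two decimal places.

257 MiB = 257 × 2^20 bytes = 269,484,032 bytes
1 GB = 10^9 bytes = 1,000,000,000 bytes
269,484,032 / 1,000,000,000 = 0.27 GB

0.27 GB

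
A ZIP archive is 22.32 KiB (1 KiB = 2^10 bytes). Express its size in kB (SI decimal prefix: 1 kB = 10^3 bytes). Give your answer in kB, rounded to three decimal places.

22.32 KiB = 22.32 × 2^10 bytes = 22,855.68 bytes
1 kB = 10^3 bytes = 1,000 bytes
22,855.68 / 1,000 = 22.856 kB

22.856 kB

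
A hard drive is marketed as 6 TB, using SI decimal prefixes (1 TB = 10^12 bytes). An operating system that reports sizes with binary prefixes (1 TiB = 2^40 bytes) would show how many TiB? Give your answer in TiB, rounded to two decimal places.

5.46 TiB

6 TB × 1,000,000,000,000 bytes/TB = 6,000,000,000,000 bytes
1 TiB = 1,099,511,627,776 bytes
6,000,000,000,000 / 1,099,511,627,776 = 5.46 TiB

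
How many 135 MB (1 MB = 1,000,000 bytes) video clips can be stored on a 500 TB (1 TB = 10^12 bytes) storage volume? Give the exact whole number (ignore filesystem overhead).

3,703,703

Capacity: 500 TB = 500,000,000,000,000 bytes
Per item: 135 MB = 135,000,000 bytes
⌊500,000,000,000,000 / 135,000,000⌋ = 3,703,703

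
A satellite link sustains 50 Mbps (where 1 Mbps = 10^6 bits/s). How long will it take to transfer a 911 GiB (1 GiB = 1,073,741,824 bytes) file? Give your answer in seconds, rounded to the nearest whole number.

156,509 seconds

911 GiB = 978,178,801,664 bytes = 7,825,430,413,312 bits
50 Mbps = 50,000,000 bits/s
time = 7,825,430,413,312 / 50,000,000 = 156,509 s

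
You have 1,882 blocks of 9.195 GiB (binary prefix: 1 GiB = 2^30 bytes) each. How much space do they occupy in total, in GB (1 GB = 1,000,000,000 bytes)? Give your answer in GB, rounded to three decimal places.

18,581.092 GB

Total = 1,882 × 9.195 GiB = 17304.99 GiB
= 17304.99 × 1,073,741,824 bytes = 18,581,091,526,901.76 bytes
1 GB = 1,000,000,000 bytes
18,581,091,526,901.76 / 1,000,000,000 = 18,581.092 GB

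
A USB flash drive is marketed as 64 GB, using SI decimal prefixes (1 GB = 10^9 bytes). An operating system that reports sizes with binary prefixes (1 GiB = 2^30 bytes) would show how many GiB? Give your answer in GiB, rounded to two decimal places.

59.60 GiB

64 GB = 64 × 10^9 bytes = 64,000,000,000 bytes
1 GiB = 1,073,741,824 bytes
64,000,000,000 / 1,073,741,824 = 59.60 GiB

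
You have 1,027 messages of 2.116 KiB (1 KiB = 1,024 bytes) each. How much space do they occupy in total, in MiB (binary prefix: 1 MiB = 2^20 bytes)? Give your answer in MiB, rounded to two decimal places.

2.12 MiB

Total = 1,027 × 2.116 KiB = 2173.132 KiB
= 2173.132 × 1,024 bytes = 2,225,287.168 bytes
1 MiB = 1,048,576 bytes
2,225,287.168 / 1,048,576 = 2.12 MiB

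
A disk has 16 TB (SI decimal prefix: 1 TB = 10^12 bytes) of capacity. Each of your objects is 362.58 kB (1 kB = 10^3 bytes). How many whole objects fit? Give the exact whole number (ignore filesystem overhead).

Capacity: 16 TB = 16,000,000,000,000 bytes
Per item: 362.58 kB = 362,580 bytes
⌊16,000,000,000,000 / 362,580⌋ = 44,128,192

44,128,192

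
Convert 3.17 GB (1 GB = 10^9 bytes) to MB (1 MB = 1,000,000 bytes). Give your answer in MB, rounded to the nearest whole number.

3.17 GB = 3.17 × 10^9 bytes = 3,170,000,000 bytes
1 MB = 1,000,000 bytes
3,170,000,000 / 1,000,000 = 3,170 MB

3,170 MB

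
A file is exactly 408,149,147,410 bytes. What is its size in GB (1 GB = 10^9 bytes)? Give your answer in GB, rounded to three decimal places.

408,149,147,410 bytes given.
1 GB = 10^9 bytes = 1,000,000,000 bytes
408,149,147,410 / 1,000,000,000 = 408.149 GB

408.149 GB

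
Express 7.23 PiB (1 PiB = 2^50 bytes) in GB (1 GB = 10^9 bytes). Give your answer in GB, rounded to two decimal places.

7.23 PiB × 1,125,899,906,842,624 bytes/PiB = 8,140,256,326,472,171.52 bytes
1 GB = 10^9 bytes = 1,000,000,000 bytes
8,140,256,326,472,171.52 / 1,000,000,000 = 8,140,256.33 GB

8,140,256.33 GB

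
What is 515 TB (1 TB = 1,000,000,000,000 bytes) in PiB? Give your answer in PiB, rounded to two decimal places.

0.46 PiB

515 TB = 515 × 10^12 bytes = 515,000,000,000,000 bytes
1 PiB = 2^50 bytes = 1,125,899,906,842,624 bytes
515,000,000,000,000 / 1,125,899,906,842,624 = 0.46 PiB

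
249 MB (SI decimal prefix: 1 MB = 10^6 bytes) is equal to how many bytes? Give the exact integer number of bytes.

249,000,000 bytes

249 × 1,000,000 = 249,000,000 bytes  (1 MB = 10^6 bytes)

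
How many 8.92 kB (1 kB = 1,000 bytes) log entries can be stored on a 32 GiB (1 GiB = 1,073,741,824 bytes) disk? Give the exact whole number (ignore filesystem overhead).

Capacity: 32 GiB = 34,359,738,368 bytes
Per item: 8.92 kB = 8,920 bytes
⌊34,359,738,368 / 8,920⌋ = 3,851,988

3,851,988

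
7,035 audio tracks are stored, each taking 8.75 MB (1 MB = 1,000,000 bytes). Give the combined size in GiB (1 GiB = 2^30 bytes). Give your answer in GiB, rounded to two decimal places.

Total = 7,035 × 8.75 MB = 61556.25 MB
= 61556.25 × 1,000,000 bytes = 61,556,250,000 bytes
1 GiB = 1,073,741,824 bytes
61,556,250,000 / 1,073,741,824 = 57.33 GiB

57.33 GiB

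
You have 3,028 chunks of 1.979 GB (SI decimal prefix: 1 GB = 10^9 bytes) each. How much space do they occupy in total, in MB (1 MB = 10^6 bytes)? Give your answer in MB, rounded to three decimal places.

Total = 3,028 × 1.979 GB = 5992.412 GB
= 5992.412 × 1,000,000,000 bytes = 5,992,412,000,000 bytes
1 MB = 1,000,000 bytes
5,992,412,000,000 / 1,000,000 = 5,992,412.000 MB

5,992,412.000 MB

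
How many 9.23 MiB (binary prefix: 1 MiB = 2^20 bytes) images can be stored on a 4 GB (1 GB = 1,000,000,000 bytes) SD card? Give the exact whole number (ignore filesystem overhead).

413

Capacity: 4 GB = 4,000,000,000 bytes
Per item: 9.23 MiB = 9,678,356.48 bytes
⌊4,000,000,000 / 9,678,356.48⌋ = 413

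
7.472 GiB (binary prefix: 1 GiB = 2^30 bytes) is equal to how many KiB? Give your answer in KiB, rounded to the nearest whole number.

7,834,960 KiB

7.472 GiB × 1,073,741,824 bytes/GiB = 8,022,998,908.928 bytes
1 KiB = 1,024 bytes
8,022,998,908.928 / 1,024 = 7,834,960 KiB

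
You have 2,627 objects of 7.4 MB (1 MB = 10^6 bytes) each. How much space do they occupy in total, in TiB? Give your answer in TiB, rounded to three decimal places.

0.018 TiB

Total = 2,627 × 7.4 MB = 19439.8 MB
= 19439.8 × 1,000,000 bytes = 19,439,800,000 bytes
1 TiB = 1,099,511,627,776 bytes
19,439,800,000 / 1,099,511,627,776 = 0.018 TiB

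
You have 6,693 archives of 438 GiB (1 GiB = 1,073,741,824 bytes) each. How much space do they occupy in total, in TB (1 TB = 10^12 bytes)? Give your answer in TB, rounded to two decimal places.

3,147.71 TB

Total = 6,693 × 438 GiB = 2,931,534 GiB
= 2,931,534 × 1,073,741,824 bytes = 3,147,710,664,278,016 bytes
1 TB = 1,000,000,000,000 bytes
3,147,710,664,278,016 / 1,000,000,000,000 = 3,147.71 TB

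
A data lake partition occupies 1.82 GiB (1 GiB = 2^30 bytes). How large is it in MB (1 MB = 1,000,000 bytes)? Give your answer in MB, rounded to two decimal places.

1,954.21 MB

1.82 GiB × 1,073,741,824 bytes/GiB = 1,954,210,119.68 bytes
1 MB = 10^6 bytes = 1,000,000 bytes
1,954,210,119.68 / 1,000,000 = 1,954.21 MB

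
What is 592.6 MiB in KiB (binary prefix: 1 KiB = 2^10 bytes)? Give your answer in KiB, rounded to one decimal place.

592.6 MiB × 1,048,576 bytes/MiB = 621,386,137.6 bytes
1 KiB = 2^10 bytes = 1,024 bytes
621,386,137.6 / 1,024 = 606,822.4 KiB

606,822.4 KiB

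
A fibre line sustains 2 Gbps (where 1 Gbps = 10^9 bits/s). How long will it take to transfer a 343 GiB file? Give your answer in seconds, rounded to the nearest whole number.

1,473 seconds

343 GiB = 368,293,445,632 bytes = 2,946,347,565,056 bits
2 Gbps = 2,000,000,000 bits/s
time = 2,946,347,565,056 / 2,000,000,000 = 1,473 s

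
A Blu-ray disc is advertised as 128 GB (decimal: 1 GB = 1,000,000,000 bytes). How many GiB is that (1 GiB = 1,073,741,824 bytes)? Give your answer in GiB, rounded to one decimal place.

119.2 GiB

128 GB × 1,000,000,000 bytes/GB = 128,000,000,000 bytes
1 GiB = 2^30 bytes = 1,073,741,824 bytes
128,000,000,000 / 1,073,741,824 = 119.2 GiB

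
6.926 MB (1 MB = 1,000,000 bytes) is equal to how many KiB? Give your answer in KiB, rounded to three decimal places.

6.926 MB = 6.926 × 10^6 bytes = 6,926,000 bytes
1 KiB = 2^10 bytes = 1,024 bytes
6,926,000 / 1,024 = 6,763.672 KiB

6,763.672 KiB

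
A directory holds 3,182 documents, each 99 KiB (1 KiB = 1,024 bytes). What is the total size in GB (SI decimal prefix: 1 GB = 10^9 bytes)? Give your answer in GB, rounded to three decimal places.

0.323 GB

Total = 3,182 × 99 KiB = 315,018 KiB
= 315,018 × 1,024 bytes = 322,578,432 bytes
1 GB = 1,000,000,000 bytes
322,578,432 / 1,000,000,000 = 0.323 GB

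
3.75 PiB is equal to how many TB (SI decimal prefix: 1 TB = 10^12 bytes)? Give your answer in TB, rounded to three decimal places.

4,222.125 TB

3.75 PiB × 1,125,899,906,842,624 bytes/PiB = 4,222,124,650,659,840 bytes
1 TB = 10^12 bytes = 1,000,000,000,000 bytes
4,222,124,650,659,840 / 1,000,000,000,000 = 4,222.125 TB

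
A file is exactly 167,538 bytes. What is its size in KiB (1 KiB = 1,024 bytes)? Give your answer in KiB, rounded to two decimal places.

163.61 KiB

167,538 bytes given.
1 KiB = 2^10 bytes = 1,024 bytes
167,538 / 1,024 = 163.61 KiB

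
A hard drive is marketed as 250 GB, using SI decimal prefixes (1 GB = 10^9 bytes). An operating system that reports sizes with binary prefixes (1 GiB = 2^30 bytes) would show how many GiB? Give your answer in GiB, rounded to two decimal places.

232.83 GiB

250 GB × 1,000,000,000 bytes/GB = 250,000,000,000 bytes
1 GiB = 2^30 bytes = 1,073,741,824 bytes
250,000,000,000 / 1,073,741,824 = 232.83 GiB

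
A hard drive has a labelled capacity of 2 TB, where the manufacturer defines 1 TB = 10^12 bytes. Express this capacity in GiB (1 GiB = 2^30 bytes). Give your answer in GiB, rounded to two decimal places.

1,862.65 GiB

2 TB = 2 × 10^12 bytes = 2,000,000,000,000 bytes
1 GiB = 2^30 bytes = 1,073,741,824 bytes
2,000,000,000,000 / 1,073,741,824 = 1,862.65 GiB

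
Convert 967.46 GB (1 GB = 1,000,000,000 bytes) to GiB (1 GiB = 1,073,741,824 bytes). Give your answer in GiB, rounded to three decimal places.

967.46 GB × 1,000,000,000 bytes/GB = 967,460,000,000 bytes
1 GiB = 2^30 bytes = 1,073,741,824 bytes
967,460,000,000 / 1,073,741,824 = 901.017 GiB

901.017 GiB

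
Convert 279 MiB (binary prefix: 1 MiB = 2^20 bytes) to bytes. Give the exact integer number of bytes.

279 × 1,048,576 = 292,552,704 bytes

292,552,704 bytes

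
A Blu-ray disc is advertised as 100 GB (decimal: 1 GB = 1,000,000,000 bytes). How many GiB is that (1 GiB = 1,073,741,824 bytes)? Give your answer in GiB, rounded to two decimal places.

93.13 GiB

100 GB = 100 × 10^9 bytes = 100,000,000,000 bytes
1 GiB = 2^30 bytes = 1,073,741,824 bytes
100,000,000,000 / 1,073,741,824 = 93.13 GiB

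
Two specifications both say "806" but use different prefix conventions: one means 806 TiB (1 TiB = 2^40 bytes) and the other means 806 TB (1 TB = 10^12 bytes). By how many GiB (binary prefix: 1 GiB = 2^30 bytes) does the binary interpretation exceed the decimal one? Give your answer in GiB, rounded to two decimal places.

74,698.00 GiB

806 TiB = 806 × 1,099,511,627,776 = 886,206,371,987,456 bytes
806 TB = 806 × 1,000,000,000,000 = 806,000,000,000,000 bytes
difference = 80,206,371,987,456 bytes
80,206,371,987,456 / 1,073,741,824 = 74,698.00 GiB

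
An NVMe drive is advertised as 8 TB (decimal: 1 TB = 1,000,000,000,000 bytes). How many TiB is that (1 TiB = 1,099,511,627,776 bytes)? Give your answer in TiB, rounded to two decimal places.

8 TB × 1,000,000,000,000 bytes/TB = 8,000,000,000,000 bytes
1 TiB = 2^40 bytes = 1,099,511,627,776 bytes
8,000,000,000,000 / 1,099,511,627,776 = 7.28 TiB

7.28 TiB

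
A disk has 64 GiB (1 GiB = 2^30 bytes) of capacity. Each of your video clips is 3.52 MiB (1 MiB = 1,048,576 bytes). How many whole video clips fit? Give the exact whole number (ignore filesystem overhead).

Capacity: 64 GiB = 68,719,476,736 bytes
Per item: 3.52 MiB = 3,690,987.52 bytes
⌊68,719,476,736 / 3,690,987.52⌋ = 18,618

18,618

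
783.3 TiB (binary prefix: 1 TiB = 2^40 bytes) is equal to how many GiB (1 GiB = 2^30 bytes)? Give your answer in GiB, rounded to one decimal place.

783.3 TiB = 783.3 × 2^40 bytes = 861,247,458,036,940.8 bytes
1 GiB = 2^30 bytes = 1,073,741,824 bytes
861,247,458,036,940.8 / 1,073,741,824 = 802,099.2 GiB

802,099.2 GiB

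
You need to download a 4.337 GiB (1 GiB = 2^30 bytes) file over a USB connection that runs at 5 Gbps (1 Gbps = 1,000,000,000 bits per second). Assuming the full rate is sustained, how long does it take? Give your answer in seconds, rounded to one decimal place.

7.5 seconds

4.337 GiB = 4,656,818,290.688 bytes = 37,254,546,325.504 bits
5 Gbps = 5,000,000,000 bits/s
time = 37,254,546,325.504 / 5,000,000,000 = 7.5 s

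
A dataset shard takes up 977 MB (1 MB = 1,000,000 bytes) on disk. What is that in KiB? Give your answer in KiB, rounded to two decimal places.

977 MB × 1,000,000 bytes/MB = 977,000,000 bytes
1 KiB = 1,024 bytes
977,000,000 / 1,024 = 954,101.56 KiB

954,101.56 KiB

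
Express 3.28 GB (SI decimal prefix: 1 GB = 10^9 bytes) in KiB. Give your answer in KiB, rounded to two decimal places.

3,203,125.00 KiB

3.28 GB = 3.28 × 10^9 bytes = 3,280,000,000 bytes
1 KiB = 2^10 bytes = 1,024 bytes
3,280,000,000 / 1,024 = 3,203,125.00 KiB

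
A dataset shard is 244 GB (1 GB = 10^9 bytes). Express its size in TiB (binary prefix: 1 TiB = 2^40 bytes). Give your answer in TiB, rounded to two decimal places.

0.22 TiB

244 GB × 1,000,000,000 bytes/GB = 244,000,000,000 bytes
1 TiB = 2^40 bytes = 1,099,511,627,776 bytes
244,000,000,000 / 1,099,511,627,776 = 0.22 TiB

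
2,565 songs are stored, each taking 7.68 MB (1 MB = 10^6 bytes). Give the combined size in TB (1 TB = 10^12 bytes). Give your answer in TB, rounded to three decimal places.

Total = 2,565 × 7.68 MB = 19699.2 MB
= 19699.2 × 1,000,000 bytes = 19,699,200,000 bytes
1 TB = 1,000,000,000,000 bytes
19,699,200,000 / 1,000,000,000,000 = 0.020 TB

0.020 TB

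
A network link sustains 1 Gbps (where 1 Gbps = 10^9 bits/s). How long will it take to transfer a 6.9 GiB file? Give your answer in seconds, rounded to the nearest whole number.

6.9 GiB = 7,408,818,585.6 bytes = 59,270,548,684.8 bits
1 Gbps = 1,000,000,000 bits/s
time = 59,270,548,684.8 / 1,000,000,000 = 59 s

59 seconds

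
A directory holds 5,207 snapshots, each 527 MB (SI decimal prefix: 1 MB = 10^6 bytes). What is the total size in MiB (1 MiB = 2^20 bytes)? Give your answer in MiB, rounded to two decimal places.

Total = 5,207 × 527 MB = 2,744,089 MB
= 2,744,089 × 1,000,000 bytes = 2,744,089,000,000 bytes
1 MiB = 1,048,576 bytes
2,744,089,000,000 / 1,048,576 = 2,616,967.20 MiB

2,616,967.20 MiB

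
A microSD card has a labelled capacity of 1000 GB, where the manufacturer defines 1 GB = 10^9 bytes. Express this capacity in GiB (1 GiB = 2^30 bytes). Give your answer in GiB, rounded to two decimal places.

1000 GB = 1000 × 10^9 bytes = 1,000,000,000,000 bytes
1 GiB = 2^30 bytes = 1,073,741,824 bytes
1,000,000,000,000 / 1,073,741,824 = 931.32 GiB

931.32 GiB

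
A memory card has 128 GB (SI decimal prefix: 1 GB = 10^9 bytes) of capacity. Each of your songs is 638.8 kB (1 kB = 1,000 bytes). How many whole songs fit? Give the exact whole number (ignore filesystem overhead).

200,375

Capacity: 128 GB = 128,000,000,000 bytes
Per item: 638.8 kB = 638,800 bytes
⌊128,000,000,000 / 638,800⌋ = 200,375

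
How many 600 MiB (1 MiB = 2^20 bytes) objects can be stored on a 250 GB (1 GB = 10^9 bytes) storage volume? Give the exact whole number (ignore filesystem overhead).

Capacity: 250 GB = 250,000,000,000 bytes
Per item: 600 MiB = 629,145,600 bytes
⌊250,000,000,000 / 629,145,600⌋ = 397

397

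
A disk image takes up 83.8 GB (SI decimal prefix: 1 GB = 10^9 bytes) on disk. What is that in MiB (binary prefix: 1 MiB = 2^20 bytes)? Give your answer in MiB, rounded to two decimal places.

83.8 GB = 83.8 × 10^9 bytes = 83,800,000,000 bytes
1 MiB = 2^20 bytes = 1,048,576 bytes
83,800,000,000 / 1,048,576 = 79,917.91 MiB

79,917.91 MiB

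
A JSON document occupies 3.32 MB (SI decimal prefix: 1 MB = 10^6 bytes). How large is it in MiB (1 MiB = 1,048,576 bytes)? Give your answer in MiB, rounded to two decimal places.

3.17 MiB

3.32 MB × 1,000,000 bytes/MB = 3,320,000 bytes
1 MiB = 2^20 bytes = 1,048,576 bytes
3,320,000 / 1,048,576 = 3.17 MiB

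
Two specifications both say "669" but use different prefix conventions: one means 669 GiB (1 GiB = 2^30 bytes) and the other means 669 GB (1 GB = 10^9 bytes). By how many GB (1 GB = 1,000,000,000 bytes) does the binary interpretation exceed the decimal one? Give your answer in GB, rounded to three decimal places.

669 GiB = 669 × 1,073,741,824 = 718,333,280,256 bytes
669 GB = 669 × 1,000,000,000 = 669,000,000,000 bytes
difference = 49,333,280,256 bytes
49,333,280,256 / 1,000,000,000 = 49.333 GB

49.333 GB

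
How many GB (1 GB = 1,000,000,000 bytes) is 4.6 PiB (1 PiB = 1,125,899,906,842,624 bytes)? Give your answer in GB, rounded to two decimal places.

4.6 PiB = 4.6 × 2^50 bytes = 5,179,139,571,476,070.4 bytes
1 GB = 10^9 bytes = 1,000,000,000 bytes
5,179,139,571,476,070.4 / 1,000,000,000 = 5,179,139.57 GB

5,179,139.57 GB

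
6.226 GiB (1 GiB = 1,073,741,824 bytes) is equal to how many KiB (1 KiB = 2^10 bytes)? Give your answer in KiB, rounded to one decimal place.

6,528,434.2 KiB

6.226 GiB = 6.226 × 2^30 bytes = 6,685,116,596.224 bytes
1 KiB = 2^10 bytes = 1,024 bytes
6,685,116,596.224 / 1,024 = 6,528,434.2 KiB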